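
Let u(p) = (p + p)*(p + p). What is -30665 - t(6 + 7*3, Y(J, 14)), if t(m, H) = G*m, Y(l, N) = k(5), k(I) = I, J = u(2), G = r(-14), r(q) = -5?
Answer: -30530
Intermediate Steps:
G = -5
u(p) = 4*p² (u(p) = (2*p)*(2*p) = 4*p²)
J = 16 (J = 4*2² = 4*4 = 16)
Y(l, N) = 5
t(m, H) = -5*m
-30665 - t(6 + 7*3, Y(J, 14)) = -30665 - (-5)*(6 + 7*3) = -30665 - (-5)*(6 + 21) = -30665 - (-5)*27 = -30665 - 1*(-135) = -30665 + 135 = -30530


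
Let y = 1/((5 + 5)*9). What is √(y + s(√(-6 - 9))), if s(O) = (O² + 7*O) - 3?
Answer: √(-16190 + 6300*I*√15)/30 ≈ 2.697 + 5.0262*I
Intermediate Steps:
y = 1/90 (y = 1/(10*9) = 1/90 ≈ 0.011111)
s(O) = -3 + O² + 7*O
√(y + s(√(-6 - 9))) = √(1/90 + (-3 + (√(-6 - 9))² + 7*√(-6 - 9))) = √(1/90 + (-3 + (√(-15))² + 7*√(-15))) = √(1/90 + (-3 + (I*√15)² + 7*(I*√15))) = √(1/90 + (-3 - 15 + 7*I*√15)) = √(1/90 + (-18 + 7*I*√15)) = √(-1619/90 + 7*I*√15)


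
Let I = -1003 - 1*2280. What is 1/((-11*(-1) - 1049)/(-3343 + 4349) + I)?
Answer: -503/1651868 ≈ -0.00030450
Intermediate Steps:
I = -3283 (I = -1003 - 2280 = -3283)
1/((-11*(-1) - 1049)/(-3343 + 4349) + I) = 1/((-11*(-1) - 1049)/(-3343 + 4349) - 3283) = 1/((11 - 1049)/1006 - 3283) = 1/(-1038*1/1006 - 3283) = 1/(-519/503 - 3283) = 1/(-1651868/503) = -503/1651868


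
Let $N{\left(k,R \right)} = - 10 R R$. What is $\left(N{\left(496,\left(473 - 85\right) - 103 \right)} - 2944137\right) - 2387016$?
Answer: $-6143403$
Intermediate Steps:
$N{\left(k,R \right)} = - 10 R^{2}$
$\left(N{\left(496,\left(473 - 85\right) - 103 \right)} - 2944137\right) - 2387016 = \left(- 10 \left(\left(473 - 85\right) - 103\right)^{2} - 2944137\right) - 2387016 = \left(- 10 \left(388 - 103\right)^{2} - 2944137\right) - 2387016 = \left(- 10 \cdot 285^{2} - 2944137\right) - 2387016 = \left(\left(-10\right) 81225 - 2944137\right) - 2387016 = \left(-812250 - 2944137\right) - 2387016 = -3756387 - 2387016 = -6143403$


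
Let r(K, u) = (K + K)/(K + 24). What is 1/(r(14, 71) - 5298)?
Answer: -19/100648 ≈ -0.00018878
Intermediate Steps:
r(K, u) = 2*K/(24 + K) (r(K, u) = (2*K)/(24 + K) = 2*K/(24 + K))
1/(r(14, 71) - 5298) = 1/(2*14/(24 + 14) - 5298) = 1/(2*14/38 - 5298) = 1/(2*14*(1/38) - 5298) = 1/(14/19 - 5298) = 1/(-100648/19) = -19/100648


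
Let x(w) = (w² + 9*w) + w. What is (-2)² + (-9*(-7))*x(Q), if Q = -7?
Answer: -1319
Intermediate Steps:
x(w) = w² + 10*w
(-2)² + (-9*(-7))*x(Q) = (-2)² + (-9*(-7))*(-7*(10 - 7)) = 4 + 63*(-7*3) = 4 + 63*(-21) = 4 - 1323 = -1319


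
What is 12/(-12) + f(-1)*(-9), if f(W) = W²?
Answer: -10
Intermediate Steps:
12/(-12) + f(-1)*(-9) = 12/(-12) + (-1)²*(-9) = 12*(-1/12) + 1*(-9) = -1 - 9 = -10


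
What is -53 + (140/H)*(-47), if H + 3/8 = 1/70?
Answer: 1837047/101 ≈ 18189.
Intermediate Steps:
H = -101/280 (H = -3/8 + 1/70 = -101/280 ≈ -0.36071)
-53 + (140/H)*(-47) = -53 + (140/(-101/280))*(-47) = -53 + (140*(-280/101))*(-47) = -53 - 39200/101*(-47) = -53 + 1842400/101 = 1837047/101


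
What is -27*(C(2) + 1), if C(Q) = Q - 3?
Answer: 0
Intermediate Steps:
C(Q) = -3 + Q
-27*(C(2) + 1) = -27*((-3 + 2) + 1) = -27*(-1 + 1) = -27*0 = 0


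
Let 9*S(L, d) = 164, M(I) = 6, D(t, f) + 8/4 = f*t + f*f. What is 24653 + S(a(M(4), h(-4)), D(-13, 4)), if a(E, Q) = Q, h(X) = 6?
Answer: 222041/9 ≈ 24671.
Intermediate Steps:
D(t, f) = -2 + f**2 + f*t (D(t, f) = -2 + (f*t + f*f) = -2 + (f*t + f**2) = -2 + (f**2 + f*t) = -2 + f**2 + f*t)
S(L, d) = 164/9 (S(L, d) = (1/9)*164 = 164/9)
24653 + S(a(M(4), h(-4)), D(-13, 4)) = 24653 + 164/9 = 222041/9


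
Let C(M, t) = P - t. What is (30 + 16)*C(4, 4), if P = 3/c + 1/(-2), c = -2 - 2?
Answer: -483/2 ≈ -241.50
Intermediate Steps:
c = -4
P = -5/4 (P = 3/(-4) + 1/(-2) = 3*(-1/4) + 1*(-1/2) = -3/4 - 1/2 = -5/4 ≈ -1.2500)
C(M, t) = -5/4 - t
(30 + 16)*C(4, 4) = (30 + 16)*(-5/4 - 1*4) = 46*(-5/4 - 4) = 46*(-21/4) = -483/2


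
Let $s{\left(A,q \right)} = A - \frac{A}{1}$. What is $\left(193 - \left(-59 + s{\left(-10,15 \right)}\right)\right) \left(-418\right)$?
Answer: $-105336$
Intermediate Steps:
$s{\left(A,q \right)} = 0$ ($s{\left(A,q \right)} = A - A 1 = A - A = 0$)
$\left(193 - \left(-59 + s{\left(-10,15 \right)}\right)\right) \left(-418\right) = \left(193 + \left(59 - 0\right)\right) \left(-418\right) = \left(193 + \left(59 + 0\right)\right) \left(-418\right) = \left(193 + 59\right) \left(-418\right) = 252 \left(-418\right) = -105336$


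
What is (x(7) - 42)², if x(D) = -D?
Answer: 2401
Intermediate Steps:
(x(7) - 42)² = (-1*7 - 42)² = (-7 - 42)² = (-49)² = 2401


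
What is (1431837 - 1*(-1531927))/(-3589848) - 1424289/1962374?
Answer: -683062152113/440289023697 ≈ -1.5514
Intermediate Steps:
(1431837 - 1*(-1531927))/(-3589848) - 1424289/1962374 = (1431837 + 1531927)*(-1/3589848) - 1424289*1/1962374 = 2963764*(-1/3589848) - 1424289/1962374 = -740941/897462 - 1424289/1962374 = -683062152113/440289023697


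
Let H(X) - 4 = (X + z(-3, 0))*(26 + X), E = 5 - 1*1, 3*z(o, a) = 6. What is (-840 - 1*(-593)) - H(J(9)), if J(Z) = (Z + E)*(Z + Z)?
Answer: -61611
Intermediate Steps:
z(o, a) = 2 (z(o, a) = (⅓)*6 = 2)
E = 4 (E = 5 - 1 = 4)
J(Z) = 2*Z*(4 + Z) (J(Z) = (Z + 4)*(Z + Z) = (4 + Z)*(2*Z) = 2*Z*(4 + Z))
H(X) = 4 + (2 + X)*(26 + X) (H(X) = 4 + (X + 2)*(26 + X) = 4 + (2 + X)*(26 + X))
(-840 - 1*(-593)) - H(J(9)) = (-840 - 1*(-593)) - (56 + (2*9*(4 + 9))² + 28*(2*9*(4 + 9))) = (-840 + 593) - (56 + (2*9*13)² + 28*(2*9*13)) = -247 - (56 + 234² + 28*234) = -247 - (56 + 54756 + 6552) = -247 - 1*61364 = -247 - 61364 = -61611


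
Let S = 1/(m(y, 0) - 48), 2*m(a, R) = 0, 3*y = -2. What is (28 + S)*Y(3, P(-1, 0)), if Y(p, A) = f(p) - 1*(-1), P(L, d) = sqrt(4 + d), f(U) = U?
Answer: 1343/12 ≈ 111.92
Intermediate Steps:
y = -2/3 (y = (1/3)*(-2) = -2/3 ≈ -0.66667)
m(a, R) = 0 (m(a, R) = (1/2)*0 = 0)
S = -1/48 (S = 1/(0 - 48) = 1/(-48) = -1/48 ≈ -0.020833)
Y(p, A) = 1 + p (Y(p, A) = p - 1*(-1) = p + 1 = 1 + p)
(28 + S)*Y(3, P(-1, 0)) = (28 - 1/48)*(1 + 3) = (1343/48)*4 = 1343/12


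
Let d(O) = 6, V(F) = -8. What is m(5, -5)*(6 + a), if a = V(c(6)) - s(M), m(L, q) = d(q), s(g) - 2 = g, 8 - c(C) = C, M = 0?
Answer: -24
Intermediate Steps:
c(C) = 8 - C
s(g) = 2 + g
m(L, q) = 6
a = -10 (a = -8 - (2 + 0) = -8 - 1*2 = -8 - 2 = -10)
m(5, -5)*(6 + a) = 6*(6 - 10) = 6*(-4) = -24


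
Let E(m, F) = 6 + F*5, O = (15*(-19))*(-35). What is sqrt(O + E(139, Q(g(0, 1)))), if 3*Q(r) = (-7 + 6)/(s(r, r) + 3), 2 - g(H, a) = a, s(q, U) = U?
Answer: sqrt(359301)/6 ≈ 99.903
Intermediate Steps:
g(H, a) = 2 - a
O = 9975 (O = -285*(-35) = 9975)
Q(r) = -1/(3*(3 + r)) (Q(r) = ((-7 + 6)/(r + 3))/3 = (-1/(3 + r))/3 = -1/(3*(3 + r)))
E(m, F) = 6 + 5*F
sqrt(O + E(139, Q(g(0, 1)))) = sqrt(9975 + (6 + 5*(-1/(9 + 3*(2 - 1*1))))) = sqrt(9975 + (6 + 5*(-1/(9 + 3*(2 - 1))))) = sqrt(9975 + (6 + 5*(-1/(9 + 3*1)))) = sqrt(9975 + (6 + 5*(-1/(9 + 3)))) = sqrt(9975 + (6 + 5*(-1/12))) = sqrt(9975 + (6 - 5/12)) = sqrt(9975 + 67/12) = sqrt(119767/12) = sqrt(359301)/6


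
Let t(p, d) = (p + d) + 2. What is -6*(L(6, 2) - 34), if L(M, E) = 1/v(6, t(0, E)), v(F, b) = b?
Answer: 405/2 ≈ 202.50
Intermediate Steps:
t(p, d) = 2 + d + p (t(p, d) = (d + p) + 2 = 2 + d + p)
L(M, E) = 1/(2 + E) (L(M, E) = 1/(2 + E + 0) = 1/(2 + E))
-6*(L(6, 2) - 34) = -6*(1/(2 + 2) - 34) = -6*(1/4 - 34) = -6*(¼ - 34) = -6*(-135/4) = 405/2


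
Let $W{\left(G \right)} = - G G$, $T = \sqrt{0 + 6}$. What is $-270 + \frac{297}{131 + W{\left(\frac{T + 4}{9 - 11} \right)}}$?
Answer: $- \frac{16835256}{62905} + \frac{2376 \sqrt{6}}{62905} \approx -267.54$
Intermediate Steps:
$T = \sqrt{6} \approx 2.4495$
$W{\left(G \right)} = - G^{2}$
$-270 + \frac{297}{131 + W{\left(\frac{T + 4}{9 - 11} \right)}} = -270 + \frac{297}{131 - \left(\frac{\sqrt{6} + 4}{9 - 11}\right)^{2}} = -270 + \frac{297}{131 - \left(\frac{4 + \sqrt{6}}{-2}\right)^{2}} = -270 + \frac{297}{131 - \left(\left(4 + \sqrt{6}\right) \left(- \frac{1}{2}\right)\right)^{2}} = -270 + \frac{297}{131 - \left(-2 - \frac{\sqrt{6}}{2}\right)^{2}}$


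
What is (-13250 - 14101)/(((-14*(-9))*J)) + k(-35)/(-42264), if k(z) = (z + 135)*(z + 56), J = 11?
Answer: -2682577/135597 ≈ -19.783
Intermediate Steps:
k(z) = (56 + z)*(135 + z) (k(z) = (135 + z)*(56 + z) = (56 + z)*(135 + z))
(-13250 - 14101)/(((-14*(-9))*J)) + k(-35)/(-42264) = (-13250 - 14101)/((-14*(-9)*11)) + (7560 + (-35)**2 + 191*(-35))/(-42264) = -27351/(126*11) + (7560 + 1225 - 6685)*(-1/42264) = -27351/1386 + 2100*(-1/42264) = -27351*1/1386 - 175/3522 = -3039/154 - 175/3522 = -2682577/135597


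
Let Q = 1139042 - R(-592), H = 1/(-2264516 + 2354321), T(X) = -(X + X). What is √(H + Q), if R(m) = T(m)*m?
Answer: √14839244017949055/89805 ≈ 1356.5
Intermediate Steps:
T(X) = -2*X
R(m) = -2*m² (R(m) = (-2*m)*m = -2*m²)
H = 1/89805 ≈ 1.1135e-5
Q = 1839970 (Q = 1139042 - (-2)*(-592)² = 1139042 - (-2)*350464 = 1139042 - 1*(-700928) = 1139042 + 700928 = 1839970)
√(H + Q) = √(1/89805 + 1839970) = √(165238505851/89805) = √14839244017949055/89805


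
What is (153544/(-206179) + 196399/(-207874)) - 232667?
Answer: -9972006332675359/42859253446 ≈ -2.3267e+5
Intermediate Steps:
(153544/(-206179) + 196399/(-207874)) - 232667 = (153544*(-1/206179) + 196399*(-1/207874)) - 232667 = (-153544/206179 - 196399/207874) - 232667 = -72411154877/42859253446 - 232667 = -9972006332675359/42859253446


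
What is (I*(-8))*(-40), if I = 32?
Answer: 10240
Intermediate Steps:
(I*(-8))*(-40) = (32*(-8))*(-40) = -256*(-40) = 10240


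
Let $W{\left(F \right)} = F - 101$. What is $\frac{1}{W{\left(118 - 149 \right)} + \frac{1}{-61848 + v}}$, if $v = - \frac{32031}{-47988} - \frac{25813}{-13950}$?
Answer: $- \frac{74196024907}{9793876487424} \approx -0.0075758$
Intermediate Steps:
$W{\left(F \right)} = -101 + F$
$v = \frac{3020693}{1199700}$ ($v = \left(-32031\right) \left(- \frac{1}{47988}\right) - - \frac{25813}{13950} = \frac{3559}{5332} + \frac{25813}{13950} = \frac{3020693}{1199700} \approx 2.5179$)
$\frac{1}{W{\left(118 - 149 \right)} + \frac{1}{-61848 + v}} = \frac{1}{\left(-101 + \left(118 - 149\right)\right) + \frac{1}{-61848 + \frac{3020693}{1199700}}} = \frac{1}{\left(-101 - 31\right) + \frac{1}{- \frac{74196024907}{1199700}}} = \frac{1}{-132 - \frac{1199700}{74196024907}} = \frac{1}{- \frac{9793876487424}{74196024907}} = - \frac{74196024907}{9793876487424}$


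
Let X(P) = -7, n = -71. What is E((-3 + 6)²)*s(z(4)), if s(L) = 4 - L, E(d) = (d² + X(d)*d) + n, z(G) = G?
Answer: 0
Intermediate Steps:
E(d) = -71 + d² - 7*d (E(d) = (d² - 7*d) - 71 = -71 + d² - 7*d)
E((-3 + 6)²)*s(z(4)) = (-71 + ((-3 + 6)²)² - 7*(-3 + 6)²)*(4 - 1*4) = (-71 + (3²)² - 7*3²)*(4 - 4) = (-71 + 9² - 7*9)*0 = (-71 + 81 - 63)*0 = -53*0 = 0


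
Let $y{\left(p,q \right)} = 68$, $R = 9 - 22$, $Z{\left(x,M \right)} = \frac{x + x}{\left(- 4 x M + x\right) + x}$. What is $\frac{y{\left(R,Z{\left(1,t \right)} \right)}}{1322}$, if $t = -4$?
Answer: $\frac{34}{661} \approx 0.051437$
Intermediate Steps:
$Z{\left(x,M \right)} = \frac{2 x}{2 x - 4 M x}$ ($Z{\left(x,M \right)} = \frac{2 x}{\left(- 4 M x + x\right) + x} = \frac{2 x}{\left(x - 4 M x\right) + x} = \frac{2 x}{2 x - 4 M x}$)
$R = -13$ ($R = 9 - 22 = -13$)
$\frac{y{\left(R,Z{\left(1,t \right)} \right)}}{1322} = \frac{68}{1322} = 68 \cdot \frac{1}{1322} = \frac{34}{661}$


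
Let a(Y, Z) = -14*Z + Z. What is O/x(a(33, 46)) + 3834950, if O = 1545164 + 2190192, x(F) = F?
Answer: 1144782372/299 ≈ 3.8287e+6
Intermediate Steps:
a(Y, Z) = -13*Z
O = 3735356
O/x(a(33, 46)) + 3834950 = 3735356/((-13*46)) + 3834950 = 3735356/(-598) + 3834950 = 3735356*(-1/598) + 3834950 = -1867678/299 + 3834950 = 1144782372/299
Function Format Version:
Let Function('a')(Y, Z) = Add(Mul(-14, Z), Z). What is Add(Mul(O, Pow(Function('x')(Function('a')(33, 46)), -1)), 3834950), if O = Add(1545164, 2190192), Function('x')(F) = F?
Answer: Rational(1144782372, 299) ≈ 3.8287e+6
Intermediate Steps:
Function('a')(Y, Z) = Mul(-13, Z)
O = 3735356
Add(Mul(O, Pow(Function('x')(Function('a')(33, 46)), -1)), 3834950) = Add(Mul(3735356, Pow(Mul(-13, 46), -1)), 3834950) = Add(Mul(3735356, Pow(-598, -1)), 3834950) = Add(Mul(3735356, Rational(-1, 598)), 3834950) = Add(Rational(-1867678, 299), 3834950) = Rational(1144782372, 299)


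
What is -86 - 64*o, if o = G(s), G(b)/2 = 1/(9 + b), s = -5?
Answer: -118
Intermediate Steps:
G(b) = 2/(9 + b)
o = ½ (o = 2/(9 - 5) = 2/4 = 2*(¼) = ½ ≈ 0.50000)
-86 - 64*o = -86 - 64*½ = -86 - 32 = -118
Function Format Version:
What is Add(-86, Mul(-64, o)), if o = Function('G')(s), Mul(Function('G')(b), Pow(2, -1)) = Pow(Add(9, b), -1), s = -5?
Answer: -118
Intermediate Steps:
Function('G')(b) = Mul(2, Pow(Add(9, b), -1))
o = Rational(1, 2) (o = Mul(2, Pow(Add(9, -5), -1)) = Mul(2, Pow(4, -1)) = Mul(2, Rational(1, 4)) = Rational(1, 2) ≈ 0.50000)
Add(-86, Mul(-64, o)) = Add(-86, Mul(-64, Rational(1, 2))) = Add(-86, -32) = -118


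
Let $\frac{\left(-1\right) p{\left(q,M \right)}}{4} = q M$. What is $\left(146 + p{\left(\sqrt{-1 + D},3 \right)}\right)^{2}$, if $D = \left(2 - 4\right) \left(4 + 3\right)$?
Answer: $19156 - 3504 i \sqrt{15} \approx 19156.0 - 13571.0 i$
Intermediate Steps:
$D = -14$ ($D = \left(-2\right) 7 = -14$)
$p{\left(q,M \right)} = - 4 M q$ ($p{\left(q,M \right)} = - 4 q M = - 4 M q$)
$\left(146 + p{\left(\sqrt{-1 + D},3 \right)}\right)^{2} = \left(146 - 12 \sqrt{-1 - 14}\right)^{2} = \left(146 - 12 \sqrt{-15}\right)^{2} = \left(146 - 12 i \sqrt{15}\right)^{2}$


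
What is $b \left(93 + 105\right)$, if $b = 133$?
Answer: $26334$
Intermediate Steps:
$b \left(93 + 105\right) = 133 \left(93 + 105\right) = 133 \cdot 198 = 26334$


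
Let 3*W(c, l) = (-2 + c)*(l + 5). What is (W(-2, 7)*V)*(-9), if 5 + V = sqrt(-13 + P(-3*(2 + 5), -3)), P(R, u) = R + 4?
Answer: -720 + 144*I*sqrt(30) ≈ -720.0 + 788.72*I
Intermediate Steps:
P(R, u) = 4 + R
V = -5 + I*sqrt(30) (V = -5 + sqrt(-13 + (4 - 3*(2 + 5))) = -5 + sqrt(-13 + (4 - 3*7)) = -5 + sqrt(-13 + (4 - 21)) = -5 + sqrt(-13 - 17) = -5 + sqrt(-30) = -5 + I*sqrt(30) ≈ -5.0 + 5.4772*I)
W(c, l) = (-2 + c)*(5 + l)/3 (W(c, l) = ((-2 + c)*(l + 5))/3 = ((-2 + c)*(5 + l))/3 = (-2 + c)*(5 + l)/3)
(W(-2, 7)*V)*(-9) = ((-10/3 - 2/3*7 + (5/3)*(-2) + (1/3)*(-2)*7)*(-5 + I*sqrt(30)))*(-9) = ((-10/3 - 14/3 - 10/3 - 14/3)*(-5 + I*sqrt(30)))*(-9) = -16*(-5 + I*sqrt(30))*(-9) = (80 - 16*I*sqrt(30))*(-9) = -720 + 144*I*sqrt(30)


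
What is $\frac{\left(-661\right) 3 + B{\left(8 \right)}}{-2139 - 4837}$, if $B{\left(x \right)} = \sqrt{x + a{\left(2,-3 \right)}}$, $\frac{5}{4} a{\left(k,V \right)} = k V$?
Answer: $\frac{1983}{6976} - \frac{\sqrt{5}}{8720} \approx 0.284$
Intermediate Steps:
$a{\left(k,V \right)} = \frac{4 V k}{5}$ ($a{\left(k,V \right)} = \frac{4 k V}{5} = \frac{4 V k}{5}$)
$B{\left(x \right)} = \sqrt{- \frac{24}{5} + x}$ ($B{\left(x \right)} = \sqrt{x + \frac{4}{5} \left(-3\right) 2} = \sqrt{x - \frac{24}{5}} = \sqrt{- \frac{24}{5} + x}$)
$\frac{\left(-661\right) 3 + B{\left(8 \right)}}{-2139 - 4837} = \frac{\left(-661\right) 3 + \frac{\sqrt{-120 + 25 \cdot 8}}{5}}{-2139 - 4837} = \frac{-1983 + \frac{\sqrt{-120 + 200}}{5}}{-6976} = \left(-1983 + \frac{\sqrt{80}}{5}\right) \left(- \frac{1}{6976}\right) = \left(-1983 + \frac{4 \sqrt{5}}{5}\right) \left(- \frac{1}{6976}\right) = \frac{1983}{6976} - \frac{\sqrt{5}}{8720}$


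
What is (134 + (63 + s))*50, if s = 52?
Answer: 12450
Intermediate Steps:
(134 + (63 + s))*50 = (134 + (63 + 52))*50 = (134 + 115)*50 = 249*50 = 12450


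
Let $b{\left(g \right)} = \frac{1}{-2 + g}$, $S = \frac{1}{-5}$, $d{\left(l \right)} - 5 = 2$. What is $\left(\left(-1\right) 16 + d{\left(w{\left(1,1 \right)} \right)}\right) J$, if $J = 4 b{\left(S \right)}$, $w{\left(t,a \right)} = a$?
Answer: $\frac{180}{11} \approx 16.364$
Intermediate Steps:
$d{\left(l \right)} = 7$ ($d{\left(l \right)} = 5 + 2 = 7$)
$S = - \frac{1}{5} \approx -0.2$
$J = - \frac{20}{11}$ ($J = \frac{4}{-2 - \frac{1}{5}} = \frac{4}{- \frac{11}{5}} = 4 \left(- \frac{5}{11}\right) = - \frac{20}{11} \approx -1.8182$)
$\left(\left(-1\right) 16 + d{\left(w{\left(1,1 \right)} \right)}\right) J = \left(\left(-1\right) 16 + 7\right) \left(- \frac{20}{11}\right) = \left(-16 + 7\right) \left(- \frac{20}{11}\right) = \left(-9\right) \left(- \frac{20}{11}\right) = \frac{180}{11}$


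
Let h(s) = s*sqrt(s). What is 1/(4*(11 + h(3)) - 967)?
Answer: -923/851497 - 12*sqrt(3)/851497 ≈ -0.0011084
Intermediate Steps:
h(s) = s**(3/2)
1/(4*(11 + h(3)) - 967) = 1/(4*(11 + 3**(3/2)) - 967) = 1/(4*(11 + 3*sqrt(3)) - 967) = 1/((44 + 12*sqrt(3)) - 967) = 1/(-923 + 12*sqrt(3))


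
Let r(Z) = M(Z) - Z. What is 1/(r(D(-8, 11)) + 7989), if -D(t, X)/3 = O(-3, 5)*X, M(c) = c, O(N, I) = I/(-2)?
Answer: 1/7989 ≈ 0.00012517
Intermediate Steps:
O(N, I) = -I/2 (O(N, I) = I*(-1/2) = -I/2)
D(t, X) = 15*X/2 (D(t, X) = -3*(-1/2*5)*X = -(-15)*X/2 = 15*X/2)
r(Z) = 0 (r(Z) = Z - Z = 0)
1/(r(D(-8, 11)) + 7989) = 1/(0 + 7989) = 1/7989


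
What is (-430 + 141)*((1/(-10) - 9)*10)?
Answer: 26299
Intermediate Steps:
(-430 + 141)*((1/(-10) - 9)*10) = -289*(-⅒ - 9)*10 = -(-26299)*10/10 = -289*(-91) = 26299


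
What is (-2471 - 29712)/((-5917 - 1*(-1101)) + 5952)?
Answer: -32183/1136 ≈ -28.330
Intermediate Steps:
(-2471 - 29712)/((-5917 - 1*(-1101)) + 5952) = -32183/((-5917 + 1101) + 5952) = -32183/(-4816 + 5952) = -32183/1136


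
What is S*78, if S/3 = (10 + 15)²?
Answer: 146250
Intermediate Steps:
S = 1875 (S = 3*(10 + 15)² = 3*25² = 3*625 = 1875)
S*78 = 1875*78 = 146250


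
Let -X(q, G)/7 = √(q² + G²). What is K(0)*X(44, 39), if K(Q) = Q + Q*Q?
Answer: 0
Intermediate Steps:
X(q, G) = -7*√(G² + q²) (X(q, G) = -7*√(q² + G²) = -7*√(G² + q²))
K(Q) = Q + Q²
K(0)*X(44, 39) = (0*(1 + 0))*(-7*√(39² + 44²)) = (0*1)*(-7*√(1521 + 1936)) = 0*(-7*√3457) = 0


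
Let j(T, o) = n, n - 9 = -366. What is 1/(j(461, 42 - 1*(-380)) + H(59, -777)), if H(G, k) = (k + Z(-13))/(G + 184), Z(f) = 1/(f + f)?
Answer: -6318/2275729 ≈ -0.0027763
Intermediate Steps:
n = -357 (n = 9 - 366 = -357)
j(T, o) = -357
Z(f) = 1/(2*f)
H(G, k) = (-1/26 + k)/(184 + G) (H(G, k) = (k + (½)/(-13))/(G + 184) = (k + (½)*(-1/13))/(184 + G) = (k - 1/26)/(184 + G) = (-1/26 + k)/(184 + G))
1/(j(461, 42 - 1*(-380)) + H(59, -777)) = 1/(-357 + (-1/26 - 777)/(184 + 59)) = 1/(-357 - 20203/26/243) = 1/(-357 + (1/243)*(-20203/26)) = 1/(-357 - 20203/6318) = 1/(-2275729/6318) = -6318/2275729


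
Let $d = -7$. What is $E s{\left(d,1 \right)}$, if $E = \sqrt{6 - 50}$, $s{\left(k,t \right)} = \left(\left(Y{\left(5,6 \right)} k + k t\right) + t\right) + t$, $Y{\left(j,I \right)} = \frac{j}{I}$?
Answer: $- \frac{65 i \sqrt{11}}{3} \approx - 71.86 i$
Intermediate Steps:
$s{\left(k,t \right)} = 2 t + \frac{5 k}{6} + k t$ ($s{\left(k,t \right)} = \left(\left(\frac{5}{6} k + k t\right) + t\right) + t = \left(\left(5 \cdot \frac{1}{6} k + k t\right) + t\right) + t = \left(\left(\frac{5 k}{6} + k t\right) + t\right) + t = \left(t + \frac{5 k}{6} + k t\right) + t = 2 t + \frac{5 k}{6} + k t$)
$E = 2 i \sqrt{11}$ ($E = \sqrt{-44} = 2 i \sqrt{11} \approx 6.6332 i$)
$E s{\left(d,1 \right)} = 2 i \sqrt{11} \left(2 \cdot 1 + \frac{5}{6} \left(-7\right) - 7\right) = 2 i \sqrt{11} \left(2 - \frac{35}{6} - 7\right) = 2 i \sqrt{11} \left(- \frac{65}{6}\right) = - \frac{65 i \sqrt{11}}{3}$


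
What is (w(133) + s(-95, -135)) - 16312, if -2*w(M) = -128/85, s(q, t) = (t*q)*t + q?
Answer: -148561406/85 ≈ -1.7478e+6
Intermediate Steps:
s(q, t) = q + q*t**2 (s(q, t) = (q*t)*t + q = q*t**2 + q = q + q*t**2)
w(M) = 64/85 (w(M) = -(-64)/85 = -1/2*(-128/85) = 64/85)
(w(133) + s(-95, -135)) - 16312 = (64/85 - 95*(1 + (-135)**2)) - 16312 = (64/85 - 95*(1 + 18225)) - 16312 = (64/85 - 95*18226) - 16312 = (64/85 - 1731470) - 16312 = -147174886/85 - 16312 = -148561406/85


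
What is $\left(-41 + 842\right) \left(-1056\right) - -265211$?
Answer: $-580645$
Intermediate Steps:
$\left(-41 + 842\right) \left(-1056\right) - -265211 = 801 \left(-1056\right) + 265211 = -845856 + 265211 = -580645$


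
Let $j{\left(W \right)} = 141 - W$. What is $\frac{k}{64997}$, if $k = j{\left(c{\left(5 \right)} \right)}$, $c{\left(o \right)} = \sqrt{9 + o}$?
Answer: $\frac{141}{64997} - \frac{\sqrt{14}}{64997} \approx 0.0021118$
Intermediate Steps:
$k = 141 - \sqrt{14}$ ($k = 141 - \sqrt{9 + 5} = 141 - \sqrt{14} \approx 137.26$)
$\frac{k}{64997} = \frac{141 - \sqrt{14}}{64997} = \left(141 - \sqrt{14}\right) \frac{1}{64997} = \frac{141}{64997} - \frac{\sqrt{14}}{64997}$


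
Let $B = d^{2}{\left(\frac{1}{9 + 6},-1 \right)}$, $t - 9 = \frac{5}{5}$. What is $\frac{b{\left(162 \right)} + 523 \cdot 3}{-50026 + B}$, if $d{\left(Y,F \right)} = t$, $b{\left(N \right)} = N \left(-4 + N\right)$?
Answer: $- \frac{9055}{16642} \approx -0.54411$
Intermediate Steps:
$t = 10$ ($t = 9 + \frac{5}{5} = 9 + 5 \cdot \frac{1}{5} = 9 + 1 = 10$)
$d{\left(Y,F \right)} = 10$
$B = 100$ ($B = 10^{2} = 100$)
$\frac{b{\left(162 \right)} + 523 \cdot 3}{-50026 + B} = \frac{162 \left(-4 + 162\right) + 523 \cdot 3}{-50026 + 100} = \frac{162 \cdot 158 + 1569}{-49926} = \left(25596 + 1569\right) \left(- \frac{1}{49926}\right) = 27165 \left(- \frac{1}{49926}\right) = - \frac{9055}{16642}$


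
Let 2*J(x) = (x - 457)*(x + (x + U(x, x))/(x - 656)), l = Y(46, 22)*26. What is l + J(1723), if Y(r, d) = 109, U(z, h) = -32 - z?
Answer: 1166736775/1067 ≈ 1.0935e+6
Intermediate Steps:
l = 2834 (l = 109*26 = 2834)
J(x) = (-457 + x)*(x - 32/(-656 + x))/2 (J(x) = ((x - 457)*(x + (x + (-32 - x))/(x - 656)))/2 = ((-457 + x)*(x - 32/(-656 + x)))/2 = (-457 + x)*(x - 32/(-656 + x))/2)
l + J(1723) = 2834 + (14624 + 1723³ - 1113*1723² + 299760*1723)/(2*(-656 + 1723)) = 2834 + (½)*(14624 + 5115120067 - 1113*2968729 + 516486480)/1067 = 2834 + (½)*(1/1067)*(14624 + 5115120067 - 3304195377 + 516486480) = 2834 + (½)*(1/1067)*2327425794 = 2834 + 1163712897/1067 = 1166736775/1067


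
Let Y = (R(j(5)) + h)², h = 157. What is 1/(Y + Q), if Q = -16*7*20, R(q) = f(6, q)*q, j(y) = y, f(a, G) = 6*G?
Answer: 1/92009 ≈ 1.0869e-5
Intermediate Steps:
R(q) = 6*q² (R(q) = (6*q)*q = 6*q²)
Q = -2240 (Q = -112*20 = -2240)
Y = 94249 (Y = (6*5² + 157)² = (6*25 + 157)² = (150 + 157)² = 307² = 94249)
1/(Y + Q) = 1/(94249 - 2240) = 1/92009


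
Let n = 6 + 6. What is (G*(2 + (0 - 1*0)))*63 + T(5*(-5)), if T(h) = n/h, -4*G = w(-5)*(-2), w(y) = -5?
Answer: -7887/25 ≈ -315.48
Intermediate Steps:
G = -5/2 (G = -(-5)*(-2)/4 = -¼*10 = -5/2 ≈ -2.5000)
n = 12
T(h) = 12/h
(G*(2 + (0 - 1*0)))*63 + T(5*(-5)) = -5*(2 + (0 - 1*0))/2*63 + 12/((5*(-5))) = -5*(2 + (0 + 0))/2*63 + 12/(-25) = -5*(2 + 0)/2*63 + 12*(-1/25) = -5/2*2*63 - 12/25 = -5*63 - 12/25 = -315 - 12/25 = -7887/25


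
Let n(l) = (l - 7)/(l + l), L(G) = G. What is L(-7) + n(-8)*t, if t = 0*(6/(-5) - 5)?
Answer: -7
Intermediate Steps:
n(l) = (-7 + l)/(2*l) (n(l) = (-7 + l)/((2*l)) = (-7 + l)*(1/(2*l)) = (-7 + l)/(2*l))
t = 0 (t = 0*(6*(-1/5) - 5) = 0*(-6/5 - 5) = 0*(-31/5) = 0)
L(-7) + n(-8)*t = -7 + ((1/2)*(-7 - 8)/(-8))*0 = -7 + ((1/2)*(-1/8)*(-15))*0 = -7 + (15/16)*0 = -7 + 0 = -7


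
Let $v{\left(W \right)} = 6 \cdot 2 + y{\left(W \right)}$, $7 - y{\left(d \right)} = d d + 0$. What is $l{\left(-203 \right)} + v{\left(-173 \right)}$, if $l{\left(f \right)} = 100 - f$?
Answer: $-29607$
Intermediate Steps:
$y{\left(d \right)} = 7 - d^{2}$ ($y{\left(d \right)} = 7 - \left(d d + 0\right) = 7 - \left(d^{2} + 0\right) = 7 - d^{2}$)
$v{\left(W \right)} = 19 - W^{2}$ ($v{\left(W \right)} = 6 \cdot 2 - \left(-7 + W^{2}\right) = 12 - \left(-7 + W^{2}\right) = 19 - W^{2}$)
$l{\left(-203 \right)} + v{\left(-173 \right)} = \left(100 - -203\right) + \left(19 - \left(-173\right)^{2}\right) = \left(100 + 203\right) + \left(19 - 29929\right) = 303 + \left(19 - 29929\right) = 303 - 29910 = -29607$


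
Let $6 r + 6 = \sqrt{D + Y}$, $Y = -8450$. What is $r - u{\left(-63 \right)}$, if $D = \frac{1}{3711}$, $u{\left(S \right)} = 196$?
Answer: $-197 + \frac{i \sqrt{116369348739}}{22266} \approx -197.0 + 15.321 i$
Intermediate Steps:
$D = \frac{1}{3711} \approx 0.00026947$
$r = -1 + \frac{i \sqrt{116369348739}}{22266}$ ($r = -1 + \frac{\sqrt{\frac{1}{3711} - 8450}}{6} = -1 + \frac{\sqrt{- \frac{31357949}{3711}}}{6} = -1 + \frac{\frac{1}{3711} i \sqrt{116369348739}}{6} = -1 + \frac{i \sqrt{116369348739}}{22266} \approx -1.0 + 15.321 i$)
$r - u{\left(-63 \right)} = \left(-1 + \frac{i \sqrt{116369348739}}{22266}\right) - 196 = -197 + \frac{i \sqrt{116369348739}}{22266}$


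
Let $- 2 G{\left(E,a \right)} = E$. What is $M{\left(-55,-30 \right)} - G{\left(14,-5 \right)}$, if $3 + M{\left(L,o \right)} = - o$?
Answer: $34$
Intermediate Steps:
$M{\left(L,o \right)} = -3 - o$
$G{\left(E,a \right)} = - \frac{E}{2}$
$M{\left(-55,-30 \right)} - G{\left(14,-5 \right)} = \left(-3 - -30\right) - \left(- \frac{1}{2}\right) 14 = \left(-3 + 30\right) - -7 = 27 + 7 = 34$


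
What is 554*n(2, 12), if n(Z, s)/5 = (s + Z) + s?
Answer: 72020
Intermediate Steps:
n(Z, s) = 5*Z + 10*s (n(Z, s) = 5*((s + Z) + s) = 5*((Z + s) + s) = 5*(Z + 2*s) = 5*Z + 10*s)
554*n(2, 12) = 554*(5*2 + 10*12) = 554*(10 + 120) = 554*130 = 72020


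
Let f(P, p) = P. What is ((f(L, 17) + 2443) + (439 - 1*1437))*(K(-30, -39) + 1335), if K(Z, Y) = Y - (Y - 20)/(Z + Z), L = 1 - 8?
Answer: 55867019/30 ≈ 1.8622e+6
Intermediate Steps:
L = -7
K(Z, Y) = Y - (-20 + Y)/(2*Z)
((f(L, 17) + 2443) + (439 - 1*1437))*(K(-30, -39) + 1335) = ((-7 + 2443) + (439 - 1*1437))*((10 - 1/2*(-39) - 39*(-30))/(-30) + 1335) = (2436 + (439 - 1437))*(-(10 + 39/2 + 1170)/30 + 1335) = (2436 - 998)*(-1/30*2399/2 + 1335) = 1438*(-2399/60 + 1335) = 1438*(77701/60) = 55867019/30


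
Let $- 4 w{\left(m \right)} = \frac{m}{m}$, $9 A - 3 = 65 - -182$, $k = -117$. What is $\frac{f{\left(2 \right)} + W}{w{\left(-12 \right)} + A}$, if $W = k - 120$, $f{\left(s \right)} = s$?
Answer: $- \frac{8460}{991} \approx -8.5368$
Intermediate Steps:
$A = \frac{250}{9}$ ($A = \frac{1}{3} + \frac{65 - -182}{9} = \frac{1}{3} + \frac{65 + 182}{9} = \frac{1}{3} + \frac{1}{9} \cdot 247 = \frac{1}{3} + \frac{247}{9} = \frac{250}{9} \approx 27.778$)
$w{\left(m \right)} = - \frac{1}{4}$ ($w{\left(m \right)} = - \frac{m \frac{1}{m}}{4} = \left(- \frac{1}{4}\right) 1 = - \frac{1}{4}$)
$W = -237$ ($W = -117 - 120 = -237$)
$\frac{f{\left(2 \right)} + W}{w{\left(-12 \right)} + A} = \frac{2 - 237}{- \frac{1}{4} + \frac{250}{9}} = - \frac{235}{\frac{991}{36}} = \left(-235\right) \frac{36}{991} = - \frac{8460}{991}$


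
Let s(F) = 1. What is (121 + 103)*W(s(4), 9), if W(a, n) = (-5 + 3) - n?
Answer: -2464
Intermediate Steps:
W(a, n) = -2 - n
(121 + 103)*W(s(4), 9) = (121 + 103)*(-2 - 1*9) = 224*(-2 - 9) = 224*(-11) = -2464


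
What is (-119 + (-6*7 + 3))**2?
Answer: 24964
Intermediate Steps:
(-119 + (-6*7 + 3))**2 = (-119 + (-42 + 3))**2 = (-119 - 39)**2 = (-158)**2 = 24964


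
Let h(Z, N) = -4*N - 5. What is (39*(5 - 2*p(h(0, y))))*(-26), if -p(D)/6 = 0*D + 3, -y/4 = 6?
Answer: -41574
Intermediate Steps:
y = -24 (y = -4*6 = -24)
h(Z, N) = -5 - 4*N
p(D) = -18 (p(D) = -6*(0*D + 3) = -6*(0 + 3) = -6*3 = -18)
(39*(5 - 2*p(h(0, y))))*(-26) = (39*(5 - 2*(-18)))*(-26) = (39*(5 + 36))*(-26) = (39*41)*(-26) = 1599*(-26) = -41574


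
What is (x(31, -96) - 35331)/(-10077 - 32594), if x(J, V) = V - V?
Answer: 35331/42671 ≈ 0.82799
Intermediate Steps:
x(J, V) = 0
(x(31, -96) - 35331)/(-10077 - 32594) = (0 - 35331)/(-10077 - 32594) = -35331/(-42671) = -35331*(-1/42671) = 35331/42671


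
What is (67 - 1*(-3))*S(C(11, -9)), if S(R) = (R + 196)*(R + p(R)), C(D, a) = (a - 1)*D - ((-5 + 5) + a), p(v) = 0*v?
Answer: -671650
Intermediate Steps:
p(v) = 0
C(D, a) = -a + D*(-1 + a) (C(D, a) = (-1 + a)*D - (0 + a) = D*(-1 + a) - a = -a + D*(-1 + a))
S(R) = R*(196 + R) (S(R) = (R + 196)*(R + 0) = (196 + R)*R = R*(196 + R))
(67 - 1*(-3))*S(C(11, -9)) = (67 - 1*(-3))*((-1*11 - 1*(-9) + 11*(-9))*(196 + (-1*11 - 1*(-9) + 11*(-9)))) = (67 + 3)*((-11 + 9 - 99)*(196 + (-11 + 9 - 99))) = 70*(-101*(196 - 101)) = 70*(-101*95) = 70*(-9595) = -671650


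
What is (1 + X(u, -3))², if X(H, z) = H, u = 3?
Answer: 16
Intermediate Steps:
(1 + X(u, -3))² = (1 + 3)² = 4² = 16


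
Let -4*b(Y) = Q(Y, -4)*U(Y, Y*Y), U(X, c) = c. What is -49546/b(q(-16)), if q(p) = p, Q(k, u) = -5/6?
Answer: -74319/80 ≈ -928.99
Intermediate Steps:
Q(k, u) = -5/6 (Q(k, u) = -5*1/6 = -5/6)
b(Y) = 5*Y**2/24 (b(Y) = -(-5)*Y*Y/24 = -(-5)*Y**2/24 = 5*Y**2/24)
-49546/b(q(-16)) = -49546/((5/24)*(-16)**2) = -49546/((5/24)*256) = -49546/160/3 = -49546*3/160 = -74319/80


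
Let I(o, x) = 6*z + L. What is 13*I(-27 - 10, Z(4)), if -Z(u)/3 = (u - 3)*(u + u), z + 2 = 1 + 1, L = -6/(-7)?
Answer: 78/7 ≈ 11.143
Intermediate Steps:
L = 6/7 (L = -6*(-1/7) = 6/7 ≈ 0.85714)
z = 0 (z = -2 + (1 + 1) = -2 + 2 = 0)
Z(u) = -6*u*(-3 + u) (Z(u) = -3*(u - 3)*(u + u) = -3*(-3 + u)*2*u = -6*u*(-3 + u))
I(o, x) = 6/7 (I(o, x) = 6*0 + 6/7 = 0 + 6/7 = 6/7)
13*I(-27 - 10, Z(4)) = 13*(6/7) = 78/7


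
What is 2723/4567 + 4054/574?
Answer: 10038810/1310729 ≈ 7.6590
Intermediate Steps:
2723/4567 + 4054/574 = 2723*(1/4567) + 4054*(1/574) = 2723/4567 + 2027/287 = 10038810/1310729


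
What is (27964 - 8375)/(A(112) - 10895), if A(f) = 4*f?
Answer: -19589/10447 ≈ -1.8751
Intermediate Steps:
(27964 - 8375)/(A(112) - 10895) = (27964 - 8375)/(4*112 - 10895) = 19589/(448 - 10895) = 19589/(-10447) = 19589*(-1/10447) = -19589/10447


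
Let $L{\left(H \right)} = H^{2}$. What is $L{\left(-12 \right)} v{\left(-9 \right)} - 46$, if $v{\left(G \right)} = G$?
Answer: $-1342$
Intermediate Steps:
$L{\left(-12 \right)} v{\left(-9 \right)} - 46 = \left(-12\right)^{2} \left(-9\right) - 46 = 144 \left(-9\right) - 46 = -1296 - 46 = -1342$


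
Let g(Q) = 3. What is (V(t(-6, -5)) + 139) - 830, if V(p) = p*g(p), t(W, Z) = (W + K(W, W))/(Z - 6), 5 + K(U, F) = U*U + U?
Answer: -7658/11 ≈ -696.18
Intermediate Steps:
K(U, F) = -5 + U + U² (K(U, F) = -5 + (U*U + U) = -5 + (U² + U) = -5 + (U + U²) = -5 + U + U²)
t(W, Z) = (-5 + W² + 2*W)/(-6 + Z) (t(W, Z) = (W + (-5 + W + W²))/(Z - 6) = (-5 + W² + 2*W)/(-6 + Z))
V(p) = 3*p (V(p) = p*3 = 3*p)
(V(t(-6, -5)) + 139) - 830 = (3*((-5 + (-6)² + 2*(-6))/(-6 - 5)) + 139) - 830 = (3*((-5 + 36 - 12)/(-11)) + 139) - 830 = (3*(-1/11*19) + 139) - 830 = (3*(-19/11) + 139) - 830 = (-57/11 + 139) - 830 = 1472/11 - 830 = -7658/11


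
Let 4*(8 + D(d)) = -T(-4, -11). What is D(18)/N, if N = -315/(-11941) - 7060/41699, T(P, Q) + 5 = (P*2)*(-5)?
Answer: 33361159853/284673100 ≈ 117.19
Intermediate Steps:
T(P, Q) = -5 - 10*P (T(P, Q) = -5 + (P*2)*(-5) = -5 + (2*P)*(-5) = -5 - 10*P)
D(d) = -67/4 (D(d) = -8 + (-(-5 - 10*(-4)))/4 = -8 + (-(-5 + 40))/4 = -8 + (-1*35)/4 = -8 + (¼)*(-35) = -8 - 35/4 = -67/4)
N = -71168275/497927759 (N = -315*(-1/11941) - 7060*1/41699 = 315/11941 - 7060/41699 = -71168275/497927759 ≈ -0.14293)
D(18)/N = -67/(4*(-71168275/497927759)) = -67/4*(-497927759/71168275) = 33361159853/284673100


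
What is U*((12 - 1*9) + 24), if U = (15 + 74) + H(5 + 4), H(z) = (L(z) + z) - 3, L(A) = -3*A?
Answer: 1836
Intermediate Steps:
H(z) = -3 - 2*z (H(z) = (-3*z + z) - 3 = -2*z - 3 = -3 - 2*z)
U = 68 (U = (15 + 74) + (-3 - 2*(5 + 4)) = 89 + (-3 - 2*9) = 89 + (-3 - 18) = 89 - 21 = 68)
U*((12 - 1*9) + 24) = 68*((12 - 1*9) + 24) = 68*((12 - 9) + 24) = 68*(3 + 24) = 68*27 = 1836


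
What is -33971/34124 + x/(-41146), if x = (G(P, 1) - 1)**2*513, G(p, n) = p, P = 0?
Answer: -707638189/702033052 ≈ -1.0080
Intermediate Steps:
x = 513 (x = (0 - 1)**2*513 = (-1)**2*513 = 1*513 = 513)
-33971/34124 + x/(-41146) = -33971/34124 + 513/(-41146) = -33971*1/34124 + 513*(-1/41146) = -33971/34124 - 513/41146 = -707638189/702033052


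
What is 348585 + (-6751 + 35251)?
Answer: 377085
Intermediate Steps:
348585 + (-6751 + 35251) = 348585 + 28500 = 377085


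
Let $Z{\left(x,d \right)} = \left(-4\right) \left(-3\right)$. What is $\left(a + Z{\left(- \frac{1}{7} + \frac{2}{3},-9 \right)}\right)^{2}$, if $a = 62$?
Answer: $5476$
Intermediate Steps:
$Z{\left(x,d \right)} = 12$
$\left(a + Z{\left(- \frac{1}{7} + \frac{2}{3},-9 \right)}\right)^{2} = \left(62 + 12\right)^{2} = 74^{2} = 5476$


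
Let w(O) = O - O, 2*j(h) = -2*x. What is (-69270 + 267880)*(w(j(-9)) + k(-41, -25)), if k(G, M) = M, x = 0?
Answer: -4965250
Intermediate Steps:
j(h) = 0 (j(h) = (-2*0)/2 = (½)*0 = 0)
w(O) = 0
(-69270 + 267880)*(w(j(-9)) + k(-41, -25)) = (-69270 + 267880)*(0 - 25) = 198610*(-25) = -4965250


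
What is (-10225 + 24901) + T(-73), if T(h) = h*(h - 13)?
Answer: 20954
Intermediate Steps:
T(h) = h*(-13 + h)
(-10225 + 24901) + T(-73) = (-10225 + 24901) - 73*(-13 - 73) = 14676 - 73*(-86) = 14676 + 6278 = 20954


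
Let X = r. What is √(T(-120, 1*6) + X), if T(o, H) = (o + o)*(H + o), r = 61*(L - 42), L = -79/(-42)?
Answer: √43946070/42 ≈ 157.84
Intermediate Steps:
L = 79/42 (L = -79*(-1/42) = 79/42 ≈ 1.8810)
r = -102785/42 (r = 61*(79/42 - 42) = 61*(-1685/42) = -102785/42 ≈ -2447.3)
X = -102785/42 ≈ -2447.3
T(o, H) = 2*o*(H + o) (T(o, H) = (2*o)*(H + o) = 2*o*(H + o))
√(T(-120, 1*6) + X) = √(2*(-120)*(1*6 - 120) - 102785/42) = √(2*(-120)*(6 - 120) - 102785/42) = √(2*(-120)*(-114) - 102785/42) = √(27360 - 102785/42) = √(1046335/42) = √43946070/42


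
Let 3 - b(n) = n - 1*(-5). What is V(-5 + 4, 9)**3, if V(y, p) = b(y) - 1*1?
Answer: -8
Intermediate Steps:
b(n) = -2 - n (b(n) = 3 - (n - 1*(-5)) = 3 - (n + 5) = 3 - (5 + n) = 3 + (-5 - n) = -2 - n)
V(y, p) = -3 - y (V(y, p) = (-2 - y) - 1*1 = (-2 - y) - 1 = -3 - y)
V(-5 + 4, 9)**3 = (-3 - (-5 + 4))**3 = (-3 - 1*(-1))**3 = (-3 + 1)**3 = (-2)**3 = -8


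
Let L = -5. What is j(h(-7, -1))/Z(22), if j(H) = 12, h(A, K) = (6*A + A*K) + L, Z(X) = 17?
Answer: 12/17 ≈ 0.70588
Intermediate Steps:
h(A, K) = -5 + 6*A + A*K (h(A, K) = (6*A + A*K) - 5 = -5 + 6*A + A*K)
j(h(-7, -1))/Z(22) = 12/17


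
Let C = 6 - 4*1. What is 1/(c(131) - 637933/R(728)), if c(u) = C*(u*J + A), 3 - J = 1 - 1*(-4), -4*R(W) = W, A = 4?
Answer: 182/544021 ≈ 0.00033455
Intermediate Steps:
R(W) = -W/4
J = -2 (J = 3 - (1 - 1*(-4)) = 3 - (1 + 4) = 3 - 1*5 = 3 - 5 = -2)
C = 2 (C = 6 - 4 = 2)
c(u) = 8 - 4*u (c(u) = 2*(u*(-2) + 4) = 2*(-2*u + 4) = 2*(4 - 2*u) = 8 - 4*u)
1/(c(131) - 637933/R(728)) = 1/((8 - 4*131) - 637933/((-¼*728))) = 1/((8 - 524) - 637933/(-182)) = 1/(-516 - 637933*(-1/182)) = 1/(-516 + 637933/182) = 1/(544021/182) = 182/544021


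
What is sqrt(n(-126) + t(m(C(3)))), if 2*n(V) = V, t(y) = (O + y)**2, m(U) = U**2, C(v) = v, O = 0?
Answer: 3*sqrt(2) ≈ 4.2426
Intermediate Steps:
t(y) = y**2 (t(y) = (0 + y)**2 = y**2)
n(V) = V/2
sqrt(n(-126) + t(m(C(3)))) = sqrt((1/2)*(-126) + (3**2)**2) = sqrt(-63 + 9**2) = sqrt(-63 + 81) = sqrt(18) = 3*sqrt(2)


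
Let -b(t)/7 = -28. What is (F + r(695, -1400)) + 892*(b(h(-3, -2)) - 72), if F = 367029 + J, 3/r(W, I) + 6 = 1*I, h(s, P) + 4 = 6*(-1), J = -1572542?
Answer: -1539436433/1406 ≈ -1.0949e+6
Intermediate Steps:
h(s, P) = -10 (h(s, P) = -4 + 6*(-1) = -4 - 6 = -10)
b(t) = 196 (b(t) = -7*(-28) = 196)
r(W, I) = 3/(-6 + I) (r(W, I) = 3/(-6 + 1*I) = 3/(-6 + I))
F = -1205513 (F = 367029 - 1572542 = -1205513)
(F + r(695, -1400)) + 892*(b(h(-3, -2)) - 72) = (-1205513 + 3/(-6 - 1400)) + 892*(196 - 72) = (-1205513 + 3/(-1406)) + 892*124 = (-1205513 + 3*(-1/1406)) + 110608 = (-1205513 - 3/1406) + 110608 = -1694951281/1406 + 110608 = -1539436433/1406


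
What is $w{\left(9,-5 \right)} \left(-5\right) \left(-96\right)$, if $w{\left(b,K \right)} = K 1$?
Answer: $-2400$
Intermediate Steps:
$w{\left(b,K \right)} = K$
$w{\left(9,-5 \right)} \left(-5\right) \left(-96\right) = \left(-5\right) \left(-5\right) \left(-96\right) = 25 \left(-96\right) = -2400$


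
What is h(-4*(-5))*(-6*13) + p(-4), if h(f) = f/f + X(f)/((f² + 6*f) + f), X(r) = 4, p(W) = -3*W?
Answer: -2996/45 ≈ -66.578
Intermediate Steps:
h(f) = 1 + 4/(f² + 7*f) (h(f) = f/f + 4/((f² + 6*f) + f) = 1 + 4/(f² + 7*f))
h(-4*(-5))*(-6*13) + p(-4) = ((4 + (-4*(-5))² + 7*(-4*(-5)))/(((-4*(-5)))*(7 - 4*(-5))))*(-6*13) - 3*(-4) = ((4 + 20² + 7*20)/(20*(7 + 20)))*(-78) + 12 = ((1/20)*(4 + 400 + 140)/27)*(-78) + 12 = ((1/20)*(1/27)*544)*(-78) + 12 = (136/135)*(-78) + 12 = -3536/45 + 12 = -2996/45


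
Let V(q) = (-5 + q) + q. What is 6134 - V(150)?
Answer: 5839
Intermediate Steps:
V(q) = -5 + 2*q
6134 - V(150) = 6134 - (-5 + 2*150) = 6134 - (-5 + 300) = 6134 - 1*295 = 6134 - 295 = 5839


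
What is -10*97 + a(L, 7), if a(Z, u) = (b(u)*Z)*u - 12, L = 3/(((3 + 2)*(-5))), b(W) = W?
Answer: -24697/25 ≈ -987.88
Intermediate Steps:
L = -3/25 (L = 3/((5*(-5))) = 3/(-25) = 3*(-1/25) = -3/25 ≈ -0.12000)
a(Z, u) = -12 + Z*u² (a(Z, u) = (u*Z)*u - 12 = (Z*u)*u - 12 = Z*u² - 12 = -12 + Z*u²)
-10*97 + a(L, 7) = -10*97 + (-12 - 3/25*7²) = -970 + (-12 - 3/25*49) = -970 + (-12 - 147/25) = -970 - 447/25 = -24697/25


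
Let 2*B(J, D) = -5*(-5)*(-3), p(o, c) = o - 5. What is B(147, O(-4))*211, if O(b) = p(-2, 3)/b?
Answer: -15825/2 ≈ -7912.5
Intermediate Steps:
p(o, c) = -5 + o
O(b) = -7/b (O(b) = (-5 - 2)/b = -7/b)
B(J, D) = -75/2 (B(J, D) = (-5*(-5)*(-3))/2 = (25*(-3))/2 = (1/2)*(-75) = -75/2)
B(147, O(-4))*211 = -75/2*211 = -15825/2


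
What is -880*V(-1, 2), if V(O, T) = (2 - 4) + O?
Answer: 2640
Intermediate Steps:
V(O, T) = -2 + O
-880*V(-1, 2) = -880*(-2 - 1) = -880*(-3) = 2640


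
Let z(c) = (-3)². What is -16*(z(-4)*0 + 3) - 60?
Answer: -108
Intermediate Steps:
z(c) = 9
-16*(z(-4)*0 + 3) - 60 = -16*(9*0 + 3) - 60 = -16*(0 + 3) - 60 = -16*3 - 60 = -48 - 60 = -108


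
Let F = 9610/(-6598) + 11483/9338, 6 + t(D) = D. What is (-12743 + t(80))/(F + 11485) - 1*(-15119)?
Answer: 5348721524567765/353800635397 ≈ 15118.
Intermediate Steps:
t(D) = -6 + D
F = -6986673/30806062 (F = 9610*(-1/6598) + 11483*(1/9338) = -4805/3299 + 11483/9338 = -6986673/30806062 ≈ -0.22680)
(-12743 + t(80))/(F + 11485) - 1*(-15119) = (-12743 + (-6 + 80))/(-6986673/30806062 + 11485) - 1*(-15119) = (-12743 + 74)/(353800635397/30806062) + 15119 = -12669*30806062/353800635397 + 15119 = -390281999478/353800635397 + 15119 = 5348721524567765/353800635397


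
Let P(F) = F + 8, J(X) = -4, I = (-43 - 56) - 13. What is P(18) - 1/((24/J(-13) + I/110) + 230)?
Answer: 318809/12264 ≈ 25.996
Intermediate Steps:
I = -112 (I = -99 - 13 = -112)
P(F) = 8 + F
P(18) - 1/((24/J(-13) + I/110) + 230) = (8 + 18) - 1/((24/(-4) - 112/110) + 230) = 26 - 1/((24*(-¼) - 112*1/110) + 230) = 26 - 1/((-6 - 56/55) + 230) = 26 - 1/(-386/55 + 230) = 26 - 1/12264/55 = 26 - 1*55/12264 = 26 - 55/12264 = 318809/12264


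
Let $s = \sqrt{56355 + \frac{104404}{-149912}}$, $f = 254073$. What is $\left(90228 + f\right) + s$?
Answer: $344301 + \frac{\sqrt{79155282062542}}{37478} \approx 3.4454 \cdot 10^{5}$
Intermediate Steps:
$s = \frac{\sqrt{79155282062542}}{37478}$ ($s = \sqrt{56355 + 104404 \left(- \frac{1}{149912}\right)} = \sqrt{56355 - \frac{26101}{37478}} = \sqrt{\frac{2112046589}{37478}} = \frac{\sqrt{79155282062542}}{37478} \approx 237.39$)
$\left(90228 + f\right) + s = \left(90228 + 254073\right) + \frac{\sqrt{79155282062542}}{37478} = 344301 + \frac{\sqrt{79155282062542}}{37478}$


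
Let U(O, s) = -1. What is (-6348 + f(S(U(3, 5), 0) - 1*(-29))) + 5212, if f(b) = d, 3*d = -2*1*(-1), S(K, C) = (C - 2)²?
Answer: -3406/3 ≈ -1135.3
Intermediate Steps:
S(K, C) = (-2 + C)²
d = ⅔ (d = (-2*1*(-1))/3 = (-2*(-1))/3 = (⅓)*2 = ⅔ ≈ 0.66667)
f(b) = ⅔
(-6348 + f(S(U(3, 5), 0) - 1*(-29))) + 5212 = (-6348 + ⅔) + 5212 = -19042/3 + 5212 = -3406/3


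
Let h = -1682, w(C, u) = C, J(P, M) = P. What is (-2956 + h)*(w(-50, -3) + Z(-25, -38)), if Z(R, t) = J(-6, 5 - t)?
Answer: 259728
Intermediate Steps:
Z(R, t) = -6
(-2956 + h)*(w(-50, -3) + Z(-25, -38)) = (-2956 - 1682)*(-50 - 6) = -4638*(-56) = 259728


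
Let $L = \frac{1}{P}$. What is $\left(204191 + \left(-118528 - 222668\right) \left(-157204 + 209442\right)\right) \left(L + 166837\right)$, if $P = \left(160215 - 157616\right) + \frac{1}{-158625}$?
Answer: $- \frac{1225902083517752935627991}{412266374} \approx -2.9736 \cdot 10^{15}$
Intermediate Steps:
$P = \frac{412266374}{158625}$ ($P = 2599 - \frac{1}{158625} = \frac{412266374}{158625} \approx 2599.0$)
$L = \frac{158625}{412266374}$ ($L = \frac{1}{\frac{412266374}{158625}} = \frac{158625}{412266374} \approx 0.00038476$)
$\left(204191 + \left(-118528 - 222668\right) \left(-157204 + 209442\right)\right) \left(L + 166837\right) = \left(204191 + \left(-118528 - 222668\right) \left(-157204 + 209442\right)\right) \left(\frac{158625}{412266374} + 166837\right) = \left(204191 - 17823396648\right) \frac{68781285197663}{412266374} = \left(-17823192457\right) \frac{68781285197663}{412266374} = - \frac{1225902083517752935627991}{412266374}$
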